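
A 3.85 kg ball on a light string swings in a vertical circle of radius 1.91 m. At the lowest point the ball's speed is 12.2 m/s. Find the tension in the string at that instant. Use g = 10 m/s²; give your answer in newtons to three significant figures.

339 N

At the lowest point, T points up (toward the centre) and the weight mg points down (away from the centre), so the net inward force is T − mg = mv²/r.
T = m(v²/r + g) = 3.85 × ((12.2)²/1.91 + 10.0) = 3.85 × (77.93 + 10.0) = 3.85 × 87.93 = 338.5 N.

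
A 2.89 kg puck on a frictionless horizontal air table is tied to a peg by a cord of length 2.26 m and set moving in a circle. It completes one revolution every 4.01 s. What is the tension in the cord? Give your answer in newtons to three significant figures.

16.0 N

v = 2πr/T = 2π × 2.26/4.01 = 3.541 m/s.
The tension is the only horizontal force, so it supplies the full centripetal force: T = m v²/r = 2.89 × (3.541)²/2.26 = 2.89 × 12.54/2.26 = 16.04 N.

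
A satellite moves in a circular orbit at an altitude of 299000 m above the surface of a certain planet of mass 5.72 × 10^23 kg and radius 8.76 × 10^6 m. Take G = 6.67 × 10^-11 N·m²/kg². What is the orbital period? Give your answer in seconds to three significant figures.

r = R + h = 8.76 × 10^6 + 299000 = 9.059 × 10^6 m. Gravity provides the centripetal force: G M m / r² = m v² / r ⇒ v = √(GM/r) = 2052 m/s.
T = 2πr/v = 2π × 9.059 × 10^6 / 2052 = 27740 s.

27700 s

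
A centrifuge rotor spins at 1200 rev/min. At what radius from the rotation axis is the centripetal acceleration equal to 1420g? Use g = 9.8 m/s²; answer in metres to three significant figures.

ω = 1200 rev/min × 2π/60 = 125.7 rad/s.
a_c = ω²r = 1420g ⇒ r = 1420 × 9.8 / (125.7)² = 13920/15790 = 0.8812 m.

0.881 m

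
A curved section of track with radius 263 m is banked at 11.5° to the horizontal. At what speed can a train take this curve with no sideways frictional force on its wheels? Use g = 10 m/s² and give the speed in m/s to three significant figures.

On a frictionless banked curve, N sinθ = mv²/r and N cosθ = mg, so tanθ = v²/(rg).
v = √(r g tanθ) = √(263 × 10.0 × tan 11.5°) = √(263 × 10.0 × 0.2035) = √535.1 = 23.13 m/s.

23.1 m/s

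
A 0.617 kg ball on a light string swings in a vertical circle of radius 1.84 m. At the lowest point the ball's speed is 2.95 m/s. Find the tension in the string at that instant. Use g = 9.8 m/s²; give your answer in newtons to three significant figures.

At the lowest point, T points up (toward the centre) and the weight mg points down (away from the centre), so the net inward force is T − mg = mv²/r.
T = m(v²/r + g) = 0.617 × ((2.95)²/1.84 + 9.8) = 0.617 × (4.730 + 9.8) = 0.617 × 14.53 = 8.965 N.

8.96 N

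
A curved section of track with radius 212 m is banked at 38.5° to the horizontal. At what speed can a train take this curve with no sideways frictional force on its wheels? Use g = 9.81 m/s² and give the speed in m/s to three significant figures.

40.7 m/s

On a frictionless banked curve, N sinθ = mv²/r and N cosθ = mg, so tanθ = v²/(rg).
v = √(r g tanθ) = √(212 × 9.81 × tan 38.5°) = √(212 × 9.81 × 0.7954) = √1654 = 40.67 m/s.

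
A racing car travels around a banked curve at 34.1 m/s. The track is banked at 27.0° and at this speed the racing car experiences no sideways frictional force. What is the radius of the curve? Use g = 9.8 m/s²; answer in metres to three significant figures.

233 m

Frictionless banking: tanθ = v²/(rg), so r = v²/(g tanθ).
r = (34.1)²/(9.8 × tan 27.0°) = 1163/(9.8 × 0.5095) = 1163/4.993 = 232.9 m.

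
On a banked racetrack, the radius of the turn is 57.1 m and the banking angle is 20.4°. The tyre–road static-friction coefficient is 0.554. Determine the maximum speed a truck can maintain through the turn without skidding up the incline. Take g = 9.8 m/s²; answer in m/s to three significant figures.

25.5 m/s

At the maximum speed, friction acts down the slope at its limiting value f = μN. Radially (horizontal, toward centre): N sinθ + μN cosθ = mv²/r. Vertically: N cosθ − μN sinθ = mg.
Dividing: v² = r g (sinθ + μcosθ)/(cosθ − μsinθ).
sinθ + μcosθ = 0.3486 + 0.554×0.9373 = 0.8678; cosθ − μsinθ = 0.9373 − 0.554×0.3486 = 0.7442.
v² = 57.1 × 9.8 × 0.8678/0.7442 = 652.6 m²/s², so v = 25.55 m/s.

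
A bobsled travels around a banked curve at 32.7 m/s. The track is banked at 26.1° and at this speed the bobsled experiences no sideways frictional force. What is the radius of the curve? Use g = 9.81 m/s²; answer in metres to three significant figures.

222 m

Frictionless banking: tanθ = v²/(rg), so r = v²/(g tanθ).
r = (32.7)²/(9.81 × tan 26.1°) = 1069/(9.81 × 0.4899) = 1069/4.806 = 222.5 m.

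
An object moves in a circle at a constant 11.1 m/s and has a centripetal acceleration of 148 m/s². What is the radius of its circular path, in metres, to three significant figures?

0.832 m

a_c = v²/r ⇒ r = v²/a_c = (11.1)²/148 = 123.2/148 = 0.8325 m.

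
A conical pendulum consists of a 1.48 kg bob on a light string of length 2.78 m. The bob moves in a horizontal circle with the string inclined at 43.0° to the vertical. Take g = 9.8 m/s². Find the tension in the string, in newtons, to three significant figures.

19.8 N

Vertically the bob has no acceleration, so T cosθ = mg.
T = mg/cosθ = 1.48 × 9.8 / cos 43.0° = 14.50/0.7314 = 19.83 N.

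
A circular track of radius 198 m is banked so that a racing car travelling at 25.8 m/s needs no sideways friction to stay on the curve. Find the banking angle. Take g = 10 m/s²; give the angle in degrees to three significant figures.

For a frictionless banked turn: horizontally N sinθ = mv²/r and vertically N cosθ = mg.
Dividing: tanθ = v²/(r g) = (25.8)²/(198 × 10.0) = 665.6/1980 = 0.3362.
θ = arctan(0.3362) = 18.58°.

18.6°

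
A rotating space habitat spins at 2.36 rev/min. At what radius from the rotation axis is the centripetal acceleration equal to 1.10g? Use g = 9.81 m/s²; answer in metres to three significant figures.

177 m

ω = 2.36 rev/min × 2π/60 = 0.2471 rad/s.
a_c = ω²r = 1.10g ⇒ r = 1.10 × 9.81 / (0.2471)² = 10.79/0.06108 = 176.7 m.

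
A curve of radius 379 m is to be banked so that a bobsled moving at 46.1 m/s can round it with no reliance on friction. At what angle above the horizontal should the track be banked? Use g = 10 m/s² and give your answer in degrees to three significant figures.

For a frictionless banked turn: horizontally N sinθ = mv²/r and vertically N cosθ = mg.
Dividing: tanθ = v²/(r g) = (46.1)²/(379 × 10.0) = 2125/3790 = 0.5607.
θ = arctan(0.5607) = 29.28°.

29.3°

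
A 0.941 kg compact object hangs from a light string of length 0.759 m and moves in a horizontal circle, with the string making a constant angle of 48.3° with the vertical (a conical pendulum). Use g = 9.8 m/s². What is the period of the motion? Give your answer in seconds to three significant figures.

r = L sinθ = 0.5667 m. From T sinθ = mω²r and T cosθ = mg: tanθ = ω²r/g, so ω² = g tanθ / r = g/(L cosθ).
ω = √(g/(L cosθ)) = √(9.8/(0.759 × 0.6652)) = √19.41 = 4.406 rad/s.
Period = 2π/ω = 1.426 s.

1.43 s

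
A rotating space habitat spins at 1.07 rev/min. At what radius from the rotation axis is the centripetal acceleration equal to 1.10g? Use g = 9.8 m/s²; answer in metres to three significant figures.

ω = 1.07 rev/min × 2π/60 = 0.1121 rad/s.
a_c = ω²r = 1.10g ⇒ r = 1.10 × 9.8 / (0.1121)² = 10.78/0.01256 = 858.6 m.

859 m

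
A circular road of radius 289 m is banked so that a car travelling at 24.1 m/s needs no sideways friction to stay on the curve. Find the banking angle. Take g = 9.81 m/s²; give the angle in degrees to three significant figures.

11.6°

With no friction, the horizontal component of the normal force provides the centripetal force: N sinθ = mv²/r, while N cosθ = mg vertically.
Dividing: tanθ = v²/(r g) = (24.1)²/(289 × 9.81) = 580.8/2835 = 0.2049.
θ = arctan(0.2049) = 11.58°.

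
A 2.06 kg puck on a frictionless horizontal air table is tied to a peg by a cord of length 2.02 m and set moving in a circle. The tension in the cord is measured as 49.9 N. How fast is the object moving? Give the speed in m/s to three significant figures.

7.00 m/s

T = m v²/r ⇒ v = √(T r / m) = √(49.9 × 2.02 / 2.06) = √48.93 = 6.995 m/s.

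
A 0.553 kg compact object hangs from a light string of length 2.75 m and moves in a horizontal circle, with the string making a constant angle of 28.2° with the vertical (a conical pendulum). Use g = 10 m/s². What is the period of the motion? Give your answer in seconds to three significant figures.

r = L sinθ = 1.300 m. From T sinθ = mω²r and T cosθ = mg: tanθ = ω²r/g, so ω² = g tanθ / r = g/(L cosθ).
ω = √(g/(L cosθ)) = √(10.0/(2.75 × 0.8813)) = √4.126 = 2.031 rad/s.
Period = 2π/ω = 3.093 s.

3.09 s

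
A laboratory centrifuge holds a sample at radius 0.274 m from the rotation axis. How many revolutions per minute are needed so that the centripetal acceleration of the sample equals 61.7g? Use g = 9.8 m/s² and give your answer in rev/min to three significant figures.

Require ω²r = 61.7g, so ω = √(61.7 × 9.8/0.274) = 46.98 rad/s.
In rev/min: ω × 60/(2π) = 46.98 × 60/(2π) = 448.6 rev/min.

449 rev/min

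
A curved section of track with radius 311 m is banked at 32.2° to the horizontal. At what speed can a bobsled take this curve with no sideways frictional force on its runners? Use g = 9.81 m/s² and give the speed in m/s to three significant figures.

On a frictionless banked curve, N sinθ = mv²/r and N cosθ = mg, so tanθ = v²/(rg).
v = √(r g tanθ) = √(311 × 9.81 × tan 32.2°) = √(311 × 9.81 × 0.6297) = √1921 = 43.83 m/s.

43.8 m/s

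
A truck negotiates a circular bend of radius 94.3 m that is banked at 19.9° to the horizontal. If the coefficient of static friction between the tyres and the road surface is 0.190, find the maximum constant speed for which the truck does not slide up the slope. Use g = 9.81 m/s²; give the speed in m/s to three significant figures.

23.4 m/s

At the maximum speed, friction acts down the slope at its limiting value f = μN. Radially (horizontal, toward centre): N sinθ + μN cosθ = mv²/r. Vertically: N cosθ − μN sinθ = mg.
Dividing: v² = r g (sinθ + μcosθ)/(cosθ − μsinθ).
sinθ + μcosθ = 0.3404 + 0.190×0.9403 = 0.5190; cosθ − μsinθ = 0.9403 − 0.190×0.3404 = 0.8756.
v² = 94.3 × 9.81 × 0.5190/0.8756 = 548.4 m²/s², so v = 23.42 m/s.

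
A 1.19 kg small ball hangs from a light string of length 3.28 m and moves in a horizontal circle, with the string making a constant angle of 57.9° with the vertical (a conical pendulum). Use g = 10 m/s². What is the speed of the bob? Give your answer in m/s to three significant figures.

The radius of the circle is r = L sinθ = 3.28 × sin 57.9° = 2.779 m.
Horizontally T sinθ = mv²/r and vertically T cosθ = mg, so tanθ = v²/(rg).
v = √(r g tanθ) = √(2.779 × 10.0 × 1.594) = √44.29 = 6.655 m/s.

6.66 m/s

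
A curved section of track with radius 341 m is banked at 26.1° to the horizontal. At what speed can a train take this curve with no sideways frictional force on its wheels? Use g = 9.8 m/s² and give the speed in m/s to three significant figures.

On a frictionless banked curve, N sinθ = mv²/r and N cosθ = mg, so tanθ = v²/(rg).
v = √(r g tanθ) = √(341 × 9.8 × tan 26.1°) = √(341 × 9.8 × 0.4899) = √1637 = 40.46 m/s.

40.5 m/s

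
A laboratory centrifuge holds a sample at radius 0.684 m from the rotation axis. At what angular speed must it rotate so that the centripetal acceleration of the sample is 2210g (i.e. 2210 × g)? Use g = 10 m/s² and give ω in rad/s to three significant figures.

Centripetal acceleration a_c = ω²r. Setting ω²r = 2210g:
ω = √(2210g / r) = √(2210 × 10.0 / 0.684) = √32310 = 179.7 rad/s.

180 rad/s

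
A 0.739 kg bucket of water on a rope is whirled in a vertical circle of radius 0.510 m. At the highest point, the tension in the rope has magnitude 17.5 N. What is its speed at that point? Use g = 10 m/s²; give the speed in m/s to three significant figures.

4.14 m/s

At the top, T + mg = mv²/r, so v = √(r(T/m + g)) = √(0.510 × (17.5/0.739 + 10.0)) = √(0.510 × 33.68) = √17.18 = 4.145 m/s.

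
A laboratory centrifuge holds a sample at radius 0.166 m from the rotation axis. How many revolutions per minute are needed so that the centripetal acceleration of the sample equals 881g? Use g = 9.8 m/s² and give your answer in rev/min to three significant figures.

2180 rev/min

Require ω²r = 881g, so ω = √(881 × 9.8/0.166) = 228.1 rad/s.
In rev/min: ω × 60/(2π) = 228.1 × 60/(2π) = 2178 rev/min.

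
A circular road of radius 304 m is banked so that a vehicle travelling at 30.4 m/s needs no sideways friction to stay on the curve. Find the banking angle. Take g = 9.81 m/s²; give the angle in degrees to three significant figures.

With no friction, the horizontal component of the normal force provides the centripetal force: N sinθ = mv²/r, while N cosθ = mg vertically.
Dividing: tanθ = v²/(r g) = (30.4)²/(304 × 9.81) = 924.2/2982 = 0.3099.
θ = arctan(0.3099) = 17.22°.

17.2°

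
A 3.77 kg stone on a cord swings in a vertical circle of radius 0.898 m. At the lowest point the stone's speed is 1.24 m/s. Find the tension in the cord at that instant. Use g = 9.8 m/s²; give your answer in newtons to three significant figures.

At the lowest point, T points up (toward the centre) and the weight mg points down (away from the centre), so the net inward force is T − mg = mv²/r.
T = m(v²/r + g) = 3.77 × ((1.24)²/0.898 + 9.8) = 3.77 × (1.712 + 9.8) = 3.77 × 11.51 = 43.40 N.

43.4 N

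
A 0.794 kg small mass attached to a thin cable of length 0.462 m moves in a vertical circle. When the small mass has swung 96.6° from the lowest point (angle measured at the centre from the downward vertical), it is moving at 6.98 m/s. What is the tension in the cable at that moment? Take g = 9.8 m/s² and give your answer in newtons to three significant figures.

Take the radial direction toward the centre of the circle as positive. The component of the weight along the string toward the centre is −mg cos φ (φ measured from the bottom), so Newton's second law along the string gives T − mg cos φ = m v²/r.
cos 96.6° = -0.1149, so T = m(v²/r + g cos φ) = 0.794 × ((6.98)²/0.462 + 9.8 × -0.1149) = 0.794 × (105.5 + (-1.126)) = 0.794 × 104.3 = 82.84 N.

82.8 N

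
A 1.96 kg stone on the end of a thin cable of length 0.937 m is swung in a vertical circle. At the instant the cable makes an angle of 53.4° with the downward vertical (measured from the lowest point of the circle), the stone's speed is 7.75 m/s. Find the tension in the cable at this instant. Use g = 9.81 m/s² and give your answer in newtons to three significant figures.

Take the radial direction toward the centre of the circle as positive. The component of the weight along the string toward the centre is −mg cos φ (φ measured from the bottom), so Newton's second law along the string gives T − mg cos φ = m v²/r.
cos 53.4° = 0.5962, so T = m(v²/r + g cos φ) = 1.96 × ((7.75)²/0.937 + 9.81 × 0.5962) = 1.96 × (64.10 + (5.849)) = 1.96 × 69.95 = 137.1 N.

137 N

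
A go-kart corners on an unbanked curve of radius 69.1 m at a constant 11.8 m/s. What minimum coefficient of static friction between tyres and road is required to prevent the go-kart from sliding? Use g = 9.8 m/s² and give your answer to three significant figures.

Friction provides the centripetal force: μ_s m g = m v²/r, so μ_s = v²/(g r) = (11.80)²/(9.8 × 69.1) = 139.2/677.2 = 0.2056.

0.206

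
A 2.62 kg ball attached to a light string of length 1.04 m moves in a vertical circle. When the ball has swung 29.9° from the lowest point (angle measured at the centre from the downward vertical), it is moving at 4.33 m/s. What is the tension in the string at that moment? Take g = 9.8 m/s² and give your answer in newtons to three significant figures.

Take the radial direction toward the centre of the circle as positive. The component of the weight along the string toward the centre is −mg cos φ (φ measured from the bottom), so Newton's second law along the string gives T − mg cos φ = m v²/r.
cos 29.9° = 0.8669, so T = m(v²/r + g cos φ) = 2.62 × ((4.33)²/1.04 + 9.8 × 0.8669) = 2.62 × (18.03 + (8.496)) = 2.62 × 26.52 = 69.49 N.

69.5 N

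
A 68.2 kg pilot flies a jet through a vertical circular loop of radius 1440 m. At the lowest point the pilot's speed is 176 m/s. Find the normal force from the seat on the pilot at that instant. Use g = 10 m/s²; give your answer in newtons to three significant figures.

2150 N

At the lowest point, N points up (toward the centre) and the weight mg points down (away from the centre), so the net inward force is N − mg = mv²/r.
N = m(v²/r + g) = 68.2 × ((176)²/1440 + 10.0) = 68.2 × (21.51 + 10.0) = 68.2 × 31.51 = 2149 N.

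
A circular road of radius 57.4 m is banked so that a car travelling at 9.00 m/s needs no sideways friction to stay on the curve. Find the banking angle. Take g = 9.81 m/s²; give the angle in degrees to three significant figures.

With no friction, the horizontal component of the normal force provides the centripetal force: N sinθ = mv²/r, while N cosθ = mg vertically.
Dividing: tanθ = v²/(r g) = (9.00)²/(57.4 × 9.81) = 81.00/563.1 = 0.1438.
θ = arctan(0.1438) = 8.186°.

8.19°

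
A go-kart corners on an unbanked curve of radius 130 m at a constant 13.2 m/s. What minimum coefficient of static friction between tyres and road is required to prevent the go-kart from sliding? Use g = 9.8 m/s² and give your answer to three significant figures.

Friction provides the centripetal force: μ_s m g = m v²/r, so μ_s = v²/(g r) = (13.20)²/(9.8 × 130) = 174.2/1274 = 0.1368.

0.137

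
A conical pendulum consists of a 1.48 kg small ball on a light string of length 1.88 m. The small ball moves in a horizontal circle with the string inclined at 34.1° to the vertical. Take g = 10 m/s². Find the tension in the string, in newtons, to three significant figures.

Vertically the bob has no acceleration, so T cosθ = mg.
T = mg/cosθ = 1.48 × 10.0 / cos 34.1° = 14.80/0.8281 = 17.87 N.

17.9 N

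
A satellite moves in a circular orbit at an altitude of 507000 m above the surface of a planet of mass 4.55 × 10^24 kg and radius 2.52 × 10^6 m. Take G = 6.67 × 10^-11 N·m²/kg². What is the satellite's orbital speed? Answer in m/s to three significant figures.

Orbital radius r = R + h = 2.52 × 10^6 + 507000 = 3.027 × 10^6 m.
Gravity supplies the centripetal force: G M m / r² = m v² / r, so v = √(GM/r).
v = √(6.67 × 10^-11 × 4.55 × 10^24 / 3.027 × 10^6) = √(1.003 × 10^8) = 10010 m/s.

10000 m/s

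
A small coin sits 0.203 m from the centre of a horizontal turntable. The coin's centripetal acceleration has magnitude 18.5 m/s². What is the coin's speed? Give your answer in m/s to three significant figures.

1.94 m/s

a_c = v²/r ⇒ v = √(a_c · r) = √(18.5 × 0.203) = √3.756 = 1.938 m/s.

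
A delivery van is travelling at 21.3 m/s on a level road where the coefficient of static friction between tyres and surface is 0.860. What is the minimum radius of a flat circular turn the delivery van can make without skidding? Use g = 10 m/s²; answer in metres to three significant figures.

At the limit, μ_s m g = m v²/r, so r_min = v²/(μ_s g) = (21.3)²/(0.860 × 10.0) = 453.7/8.600 = 52.75 m.

52.8 m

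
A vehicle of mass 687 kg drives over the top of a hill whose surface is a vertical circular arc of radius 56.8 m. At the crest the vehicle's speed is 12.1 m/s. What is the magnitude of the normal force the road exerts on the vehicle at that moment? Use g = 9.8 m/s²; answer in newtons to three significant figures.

4960 N

At the crest the centripetal acceleration points downward (toward the centre of the arc), so mg − N = mv²/r.
N = m(g − v²/r) = 687 × (9.8 − (12.1)²/56.8) = 687 × (9.8 − 2.578) = 687 × 7.222 = 4962 N.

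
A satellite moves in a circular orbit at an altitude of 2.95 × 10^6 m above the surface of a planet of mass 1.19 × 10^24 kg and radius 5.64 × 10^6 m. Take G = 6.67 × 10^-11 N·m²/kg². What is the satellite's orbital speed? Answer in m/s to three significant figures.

3040 m/s

Orbital radius r = R + h = 5.64 × 10^6 + 2.95 × 10^6 = 8.590 × 10^6 m.
Gravity supplies the centripetal force: G M m / r² = m v² / r, so v = √(GM/r).
v = √(6.67 × 10^-11 × 1.19 × 10^24 / 8.590 × 10^6) = √(9.240 × 10^6) = 3040 m/s.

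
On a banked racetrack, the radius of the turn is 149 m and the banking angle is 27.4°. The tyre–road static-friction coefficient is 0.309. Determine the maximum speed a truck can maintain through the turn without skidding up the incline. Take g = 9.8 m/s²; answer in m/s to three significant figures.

37.9 m/s

At the maximum speed, friction acts down the slope at its limiting value f = μN. Radially (horizontal, toward centre): N sinθ + μN cosθ = mv²/r. Vertically: N cosθ − μN sinθ = mg.
Dividing: v² = r g (sinθ + μcosθ)/(cosθ − μsinθ).
sinθ + μcosθ = 0.4602 + 0.309×0.8878 = 0.7345; cosθ − μsinθ = 0.8878 − 0.309×0.4602 = 0.7456.
v² = 149 × 9.8 × 0.7345/0.7456 = 1439 m²/s², so v = 37.93 m/s.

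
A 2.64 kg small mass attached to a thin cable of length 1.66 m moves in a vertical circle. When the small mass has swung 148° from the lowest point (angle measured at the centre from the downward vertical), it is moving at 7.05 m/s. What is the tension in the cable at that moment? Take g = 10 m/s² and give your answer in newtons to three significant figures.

56.7 N

Take the radial direction toward the centre of the circle as positive. The component of the weight along the string toward the centre is −mg cos φ (φ measured from the bottom), so Newton's second law along the string gives T − mg cos φ = m v²/r.
cos 148° = -0.8480, so T = m(v²/r + g cos φ) = 2.64 × ((7.05)²/1.66 + 10.0 × -0.8480) = 2.64 × (29.94 + (-8.480)) = 2.64 × 21.46 = 56.66 N.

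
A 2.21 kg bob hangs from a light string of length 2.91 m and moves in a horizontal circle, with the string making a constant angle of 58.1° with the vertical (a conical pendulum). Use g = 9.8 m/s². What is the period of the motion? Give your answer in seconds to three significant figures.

r = L sinθ = 2.471 m. From T sinθ = mω²r and T cosθ = mg: tanθ = ω²r/g, so ω² = g tanθ / r = g/(L cosθ).
ω = √(g/(L cosθ)) = √(9.8/(2.91 × 0.5284)) = √6.373 = 2.524 rad/s.
Period = 2π/ω = 2.489 s.

2.49 s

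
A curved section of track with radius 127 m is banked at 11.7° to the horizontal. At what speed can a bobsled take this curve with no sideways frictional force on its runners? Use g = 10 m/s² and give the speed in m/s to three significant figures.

On a frictionless banked curve, N sinθ = mv²/r and N cosθ = mg, so tanθ = v²/(rg).
v = √(r g tanθ) = √(127 × 10.0 × tan 11.7°) = √(127 × 10.0 × 0.2071) = √263.0 = 16.22 m/s.

16.2 m/s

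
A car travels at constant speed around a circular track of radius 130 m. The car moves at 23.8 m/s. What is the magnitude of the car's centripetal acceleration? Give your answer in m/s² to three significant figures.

a_c = v²/r = (23.80)²/130 = 566.4/130 = 4.357 m/s².

4.36 m/s²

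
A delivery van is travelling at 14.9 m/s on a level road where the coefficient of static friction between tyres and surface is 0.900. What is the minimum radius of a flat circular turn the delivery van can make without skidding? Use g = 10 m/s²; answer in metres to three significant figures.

24.7 m

At the limit, μ_s m g = m v²/r, so r_min = v²/(μ_s g) = (14.9)²/(0.900 × 10.0) = 222.0/9.000 = 24.67 m.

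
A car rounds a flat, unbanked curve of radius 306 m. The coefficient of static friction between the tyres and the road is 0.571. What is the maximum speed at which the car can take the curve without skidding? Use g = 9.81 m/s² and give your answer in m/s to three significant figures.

41.4 m/s

The only inward force on a level bend is static friction, so at the limit f_s = μ_s N = μ_s m g = m v²/r.
Mass cancels: v_max = √(μ_s g r) = √(0.571 × 9.81 × 306) = √1714 = 41.40 m/s.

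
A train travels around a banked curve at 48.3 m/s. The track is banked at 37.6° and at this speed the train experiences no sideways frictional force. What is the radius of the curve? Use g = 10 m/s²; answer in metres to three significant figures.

Frictionless banking: tanθ = v²/(rg), so r = v²/(g tanθ).
r = (48.3)²/(10.0 × tan 37.6°) = 2333/(10.0 × 0.7701) = 2333/7.701 = 302.9 m.

303 m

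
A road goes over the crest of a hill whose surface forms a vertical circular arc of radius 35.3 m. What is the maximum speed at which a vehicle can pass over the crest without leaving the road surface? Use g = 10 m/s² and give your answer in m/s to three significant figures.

18.8 m/s

At the crest the centre of the circle is below the vehicle, so the net downward (centripetal) force is mg − N = mv²/r.
The vehicle leaves the road when N → 0, giving v_max = √(g r) = √(10.0 × 35.3) = 18.79 m/s.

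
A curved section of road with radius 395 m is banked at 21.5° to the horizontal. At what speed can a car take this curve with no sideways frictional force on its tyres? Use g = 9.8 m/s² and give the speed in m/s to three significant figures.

39.0 m/s

On a frictionless banked curve, N sinθ = mv²/r and N cosθ = mg, so tanθ = v²/(rg).
v = √(r g tanθ) = √(395 × 9.8 × tan 21.5°) = √(395 × 9.8 × 0.3939) = √1525 = 39.05 m/s.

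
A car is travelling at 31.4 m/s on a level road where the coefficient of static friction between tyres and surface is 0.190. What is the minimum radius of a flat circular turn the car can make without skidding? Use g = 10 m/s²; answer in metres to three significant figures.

519 m

At the limit, μ_s m g = m v²/r, so r_min = v²/(μ_s g) = (31.4)²/(0.190 × 10.0) = 986.0/1.900 = 518.9 m.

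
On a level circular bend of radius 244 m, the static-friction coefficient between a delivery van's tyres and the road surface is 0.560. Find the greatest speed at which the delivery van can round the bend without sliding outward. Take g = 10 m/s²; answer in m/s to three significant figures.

On a flat curve, static friction is the only horizontal force, so it must supply the full centripetal force: μ_s m g = m v²/r.
Mass cancels: v_max = √(μ_s g r) = √(0.560 × 10.0 × 244) = √1366 = 36.96 m/s.

37.0 m/s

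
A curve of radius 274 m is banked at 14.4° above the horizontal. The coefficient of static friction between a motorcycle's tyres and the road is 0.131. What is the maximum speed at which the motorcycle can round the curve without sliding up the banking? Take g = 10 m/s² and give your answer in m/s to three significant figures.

At the maximum speed, friction acts down the slope at its limiting value f = μN. Radially (horizontal, toward centre): N sinθ + μN cosθ = mv²/r. Vertically: N cosθ − μN sinθ = mg.
Dividing: v² = r g (sinθ + μcosθ)/(cosθ − μsinθ).
sinθ + μcosθ = 0.2487 + 0.131×0.9686 = 0.3756; cosθ − μsinθ = 0.9686 − 0.131×0.2487 = 0.9360.
v² = 274 × 10.0 × 0.3756/0.9360 = 1099 m²/s², so v = 33.16 m/s.

33.2 m/s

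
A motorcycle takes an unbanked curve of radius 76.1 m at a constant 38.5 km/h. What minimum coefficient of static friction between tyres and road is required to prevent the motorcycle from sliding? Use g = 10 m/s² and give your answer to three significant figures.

v = 38.5/3.6 = 10.69 m/s.
Friction provides the centripetal force: μ_s m g = m v²/r, so μ_s = v²/(g r) = (10.69)²/(10.0 × 76.1) = 114.4/761.0 = 0.1503.

0.150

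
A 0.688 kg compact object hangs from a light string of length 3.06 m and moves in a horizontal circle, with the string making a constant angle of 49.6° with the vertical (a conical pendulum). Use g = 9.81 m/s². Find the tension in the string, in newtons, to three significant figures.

10.4 N

Vertically the bob has no acceleration, so T cosθ = mg.
T = mg/cosθ = 0.688 × 9.81 / cos 49.6° = 6.749/0.6481 = 10.41 N.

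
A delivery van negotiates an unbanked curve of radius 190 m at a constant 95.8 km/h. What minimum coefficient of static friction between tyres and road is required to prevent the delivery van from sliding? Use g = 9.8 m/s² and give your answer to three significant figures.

0.380

v = 95.8/3.6 = 26.61 m/s.
Friction provides the centripetal force: μ_s m g = m v²/r, so μ_s = v²/(g r) = (26.61)²/(9.8 × 190) = 708.2/1862 = 0.3803.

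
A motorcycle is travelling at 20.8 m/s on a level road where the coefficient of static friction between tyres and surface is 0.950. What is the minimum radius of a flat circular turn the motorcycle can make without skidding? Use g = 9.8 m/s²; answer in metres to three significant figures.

46.5 m

At the limit, μ_s m g = m v²/r, so r_min = v²/(μ_s g) = (20.8)²/(0.950 × 9.8) = 432.6/9.310 = 46.47 m.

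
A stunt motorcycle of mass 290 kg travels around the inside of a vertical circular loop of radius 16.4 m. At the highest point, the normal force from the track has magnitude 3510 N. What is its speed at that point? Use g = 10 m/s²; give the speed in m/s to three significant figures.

At the top, N + mg = mv²/r, so v = √(r(N/m + g)) = √(16.4 × (3510/290 + 10.0)) = √(16.4 × 22.10) = √362.5 = 19.04 m/s.

19.0 m/s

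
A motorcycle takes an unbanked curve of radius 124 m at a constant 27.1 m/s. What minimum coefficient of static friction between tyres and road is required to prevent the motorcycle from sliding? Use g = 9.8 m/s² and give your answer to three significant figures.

0.604

Friction provides the centripetal force: μ_s m g = m v²/r, so μ_s = v²/(g r) = (27.10)²/(9.8 × 124) = 734.4/1215 = 0.6044.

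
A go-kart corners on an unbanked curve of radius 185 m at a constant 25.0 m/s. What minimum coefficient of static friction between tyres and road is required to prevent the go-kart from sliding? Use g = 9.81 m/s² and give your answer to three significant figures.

0.344

Friction provides the centripetal force: μ_s m g = m v²/r, so μ_s = v²/(g r) = (25.00)²/(9.81 × 185) = 625.0/1815 = 0.3444.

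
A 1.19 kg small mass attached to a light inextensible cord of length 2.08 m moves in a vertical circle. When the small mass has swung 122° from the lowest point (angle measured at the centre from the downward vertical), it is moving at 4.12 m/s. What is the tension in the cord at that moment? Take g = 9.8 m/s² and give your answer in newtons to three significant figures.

Take the radial direction toward the centre of the circle as positive. The component of the weight along the string toward the centre is −mg cos φ (φ measured from the bottom), so Newton's second law along the string gives T − mg cos φ = m v²/r.
cos 122° = -0.5299, so T = m(v²/r + g cos φ) = 1.19 × ((4.12)²/2.08 + 9.8 × -0.5299) = 1.19 × (8.161 + (-5.193)) = 1.19 × 2.968 = 3.531 N.

3.53 N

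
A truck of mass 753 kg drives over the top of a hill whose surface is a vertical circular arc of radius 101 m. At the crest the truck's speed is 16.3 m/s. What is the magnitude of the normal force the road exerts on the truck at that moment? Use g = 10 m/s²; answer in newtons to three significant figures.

5550 N

At the crest the centripetal acceleration points downward (toward the centre of the arc), so mg − N = mv²/r.
N = m(g − v²/r) = 753 × (10.0 − (16.3)²/101) = 753 × (10.0 − 2.631) = 753 × 7.369 = 5549 N.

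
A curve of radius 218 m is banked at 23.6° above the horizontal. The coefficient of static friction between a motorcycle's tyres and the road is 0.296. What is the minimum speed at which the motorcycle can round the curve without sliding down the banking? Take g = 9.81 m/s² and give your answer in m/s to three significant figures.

16.3 m/s

At the minimum speed, friction acts up the slope at its limiting value f = μN. Radially (horizontal, toward centre): N sinθ − μN cosθ = mv²/r. Vertically: N cosθ + μN sinθ = mg.
Dividing: v² = r g (sinθ − μcosθ)/(cosθ + μsinθ).
sinθ − μcosθ = 0.4003 − 0.296×0.9164 = 0.1291; cosθ + μsinθ = 0.9164 + 0.296×0.4003 = 1.035.
v² = 218 × 9.81 × 0.1291/1.035 = 266.8 m²/s², so v = 16.33 m/s.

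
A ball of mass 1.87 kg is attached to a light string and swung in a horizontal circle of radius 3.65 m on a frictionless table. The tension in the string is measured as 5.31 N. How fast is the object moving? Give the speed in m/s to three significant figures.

3.22 m/s

T = m v²/r ⇒ v = √(T r / m) = √(5.31 × 3.65 / 1.87) = √10.36 = 3.219 m/s.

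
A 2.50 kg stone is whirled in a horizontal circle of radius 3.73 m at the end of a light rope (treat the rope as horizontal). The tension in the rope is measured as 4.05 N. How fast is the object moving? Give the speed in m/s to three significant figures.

2.46 m/s

T = m v²/r ⇒ v = √(T r / m) = √(4.05 × 3.73 / 2.50) = √6.043 = 2.458 m/s.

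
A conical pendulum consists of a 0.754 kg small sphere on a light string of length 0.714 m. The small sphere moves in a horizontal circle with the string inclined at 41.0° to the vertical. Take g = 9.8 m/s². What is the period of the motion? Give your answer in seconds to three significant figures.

r = L sinθ = 0.4684 m. From T sinθ = mω²r and T cosθ = mg: tanθ = ω²r/g, so ω² = g tanθ / r = g/(L cosθ).
ω = √(g/(L cosθ)) = √(9.8/(0.714 × 0.7547)) = √18.19 = 4.265 rad/s.
Period = 2π/ω = 1.473 s.

1.47 s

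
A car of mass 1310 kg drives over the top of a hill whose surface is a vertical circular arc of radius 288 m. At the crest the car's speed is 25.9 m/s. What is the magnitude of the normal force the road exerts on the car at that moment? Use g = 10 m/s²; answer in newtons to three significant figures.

10000 N

At the crest the centripetal acceleration points downward (toward the centre of the arc), so mg − N = mv²/r.
N = m(g − v²/r) = 1310 × (10.0 − (25.9)²/288) = 1310 × (10.0 − 2.329) = 1310 × 7.671 = 10050 N.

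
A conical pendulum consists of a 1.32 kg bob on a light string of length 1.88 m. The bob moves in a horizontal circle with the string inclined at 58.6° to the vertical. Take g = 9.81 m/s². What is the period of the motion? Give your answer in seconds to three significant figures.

r = L sinθ = 1.605 m. From T sinθ = mω²r and T cosθ = mg: tanθ = ω²r/g, so ω² = g tanθ / r = g/(L cosθ).
ω = √(g/(L cosθ)) = √(9.81/(1.88 × 0.5210)) = √10.02 = 3.165 rad/s.
Period = 2π/ω = 1.985 s.

1.99 s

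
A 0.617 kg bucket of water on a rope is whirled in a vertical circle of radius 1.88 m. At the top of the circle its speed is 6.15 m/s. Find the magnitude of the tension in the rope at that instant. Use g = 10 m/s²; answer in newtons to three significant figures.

6.24 N

At the top, both T and the weight mg point inward (toward the centre), so T + mg = mv²/r.
T = m(v²/r − g) = 0.617 × ((6.15)²/1.88 − 10.0) = 0.617 × (20.12 − 10.0) = 0.617 × 10.12 = 6.243 N.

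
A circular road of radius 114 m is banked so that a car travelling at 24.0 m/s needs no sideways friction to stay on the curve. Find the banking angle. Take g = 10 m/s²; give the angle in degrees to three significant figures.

26.8°

With no friction, the horizontal component of the normal force provides the centripetal force: N sinθ = mv²/r, while N cosθ = mg vertically.
Dividing: tanθ = v²/(r g) = (24.0)²/(114 × 10.0) = 576.0/1140 = 0.5053.
θ = arctan(0.5053) = 26.81°.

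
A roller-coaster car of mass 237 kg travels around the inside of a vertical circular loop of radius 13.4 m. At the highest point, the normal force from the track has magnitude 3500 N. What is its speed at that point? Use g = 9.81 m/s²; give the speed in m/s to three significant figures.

At the top, N + mg = mv²/r, so v = √(r(N/m + g)) = √(13.4 × (3500/237 + 9.81)) = √(13.4 × 24.58) = √329.3 = 18.15 m/s.

18.1 m/s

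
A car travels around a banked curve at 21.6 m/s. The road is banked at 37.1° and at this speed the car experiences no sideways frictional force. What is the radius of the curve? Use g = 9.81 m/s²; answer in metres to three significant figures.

62.9 m

Frictionless banking: tanθ = v²/(rg), so r = v²/(g tanθ).
r = (21.6)²/(9.81 × tan 37.1°) = 466.6/(9.81 × 0.7563) = 466.6/7.419 = 62.89 m.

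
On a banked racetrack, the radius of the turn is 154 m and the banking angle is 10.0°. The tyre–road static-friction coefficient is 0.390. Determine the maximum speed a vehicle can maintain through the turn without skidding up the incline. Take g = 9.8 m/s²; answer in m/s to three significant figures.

30.3 m/s

At the maximum speed, friction acts down the slope at its limiting value f = μN. Radially (horizontal, toward centre): N sinθ + μN cosθ = mv²/r. Vertically: N cosθ − μN sinθ = mg.
Dividing: v² = r g (sinθ + μcosθ)/(cosθ − μsinθ).
sinθ + μcosθ = 0.1736 + 0.390×0.9848 = 0.5577; cosθ − μsinθ = 0.9848 − 0.390×0.1736 = 0.9171.
v² = 154 × 9.8 × 0.5577/0.9171 = 917.8 m²/s², so v = 30.30 m/s.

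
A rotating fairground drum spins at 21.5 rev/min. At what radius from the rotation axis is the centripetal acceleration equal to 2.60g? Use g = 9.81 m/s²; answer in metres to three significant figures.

ω = 21.5 rev/min × 2π/60 = 2.251 rad/s.
a_c = ω²r = 2.60g ⇒ r = 2.60 × 9.81 / (2.251)² = 25.51/5.069 = 5.032 m.

5.03 m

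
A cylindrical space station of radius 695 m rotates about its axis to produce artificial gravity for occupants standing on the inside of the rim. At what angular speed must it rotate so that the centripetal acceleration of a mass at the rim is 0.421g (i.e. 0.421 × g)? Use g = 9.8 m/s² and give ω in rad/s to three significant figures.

0.0770 rad/s

Centripetal acceleration a_c = ω²r. Setting ω²r = 0.421g:
ω = √(0.421g / r) = √(0.421 × 9.8 / 695) = √0.005936 = 0.07705 rad/s.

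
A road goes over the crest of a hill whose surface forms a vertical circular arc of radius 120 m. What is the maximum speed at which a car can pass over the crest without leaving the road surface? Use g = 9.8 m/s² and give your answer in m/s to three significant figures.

At the crest the centre of the circle is below the car, so the net downward (centripetal) force is mg − N = mv²/r.
The car leaves the road when N → 0, giving v_max = √(g r) = √(9.8 × 120) = 34.29 m/s.

34.3 m/s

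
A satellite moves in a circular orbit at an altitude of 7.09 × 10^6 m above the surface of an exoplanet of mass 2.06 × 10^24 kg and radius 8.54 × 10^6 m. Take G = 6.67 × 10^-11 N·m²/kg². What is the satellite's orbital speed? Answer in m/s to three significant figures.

2960 m/s

Orbital radius r = R + h = 8.54 × 10^6 + 7.09 × 10^6 = 1.563 × 10^7 m.
Gravity supplies the centripetal force: G M m / r² = m v² / r, so v = √(GM/r).
v = √(6.67 × 10^-11 × 2.06 × 10^24 / 1.563 × 10^7) = √(8.791 × 10^6) = 2965 m/s.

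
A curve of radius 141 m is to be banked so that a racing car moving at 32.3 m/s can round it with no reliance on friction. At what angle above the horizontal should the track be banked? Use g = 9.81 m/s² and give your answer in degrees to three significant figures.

37.0°

With no friction, the horizontal component of the normal force provides the centripetal force: N sinθ = mv²/r, while N cosθ = mg vertically.
Dividing: tanθ = v²/(r g) = (32.3)²/(141 × 9.81) = 1043/1383 = 0.7543.
θ = arctan(0.7543) = 37.03°.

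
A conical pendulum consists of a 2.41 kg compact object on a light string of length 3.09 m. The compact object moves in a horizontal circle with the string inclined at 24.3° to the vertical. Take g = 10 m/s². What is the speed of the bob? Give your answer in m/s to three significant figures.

2.40 m/s

The radius of the circle is r = L sinθ = 3.09 × sin 24.3° = 1.272 m.
Horizontally T sinθ = mv²/r and vertically T cosθ = mg, so tanθ = v²/(rg).
v = √(r g tanθ) = √(1.272 × 10.0 × 0.4515) = √5.741 = 2.396 m/s.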